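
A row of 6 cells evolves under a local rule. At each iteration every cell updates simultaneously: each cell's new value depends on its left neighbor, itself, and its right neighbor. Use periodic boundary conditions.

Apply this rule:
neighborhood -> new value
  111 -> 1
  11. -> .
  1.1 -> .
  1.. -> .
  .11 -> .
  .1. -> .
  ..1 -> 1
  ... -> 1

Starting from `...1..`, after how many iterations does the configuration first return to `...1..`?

111..1
11..1.
...1..

3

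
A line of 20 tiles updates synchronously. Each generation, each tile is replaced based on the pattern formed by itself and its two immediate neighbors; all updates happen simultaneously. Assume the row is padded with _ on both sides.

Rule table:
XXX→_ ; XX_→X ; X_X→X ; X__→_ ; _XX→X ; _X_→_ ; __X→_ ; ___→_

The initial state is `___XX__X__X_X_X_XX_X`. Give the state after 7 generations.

___XX_______________

generation 1: ___XX______X_X_XXXX_
generation 2: ___XX_______X_XX__X_
generation 3: ___XX________XXX____
generation 4: ___XX________X_X____
generation 5: ___XX_________X_____
generation 6: ___XX_______________
generation 7: ___XX_______________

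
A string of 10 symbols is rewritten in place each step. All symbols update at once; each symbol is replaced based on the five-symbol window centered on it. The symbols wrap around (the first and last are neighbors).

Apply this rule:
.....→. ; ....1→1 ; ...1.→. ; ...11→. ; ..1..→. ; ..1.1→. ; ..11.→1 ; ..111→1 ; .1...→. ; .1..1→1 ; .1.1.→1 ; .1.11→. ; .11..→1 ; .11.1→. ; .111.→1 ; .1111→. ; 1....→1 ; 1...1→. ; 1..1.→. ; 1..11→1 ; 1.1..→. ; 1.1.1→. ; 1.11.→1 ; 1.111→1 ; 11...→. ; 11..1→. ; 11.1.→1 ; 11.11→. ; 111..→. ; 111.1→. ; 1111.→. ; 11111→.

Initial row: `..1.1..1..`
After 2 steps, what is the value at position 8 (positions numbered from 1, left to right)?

1..1.1...1
1...1....1
position 8 holds .

.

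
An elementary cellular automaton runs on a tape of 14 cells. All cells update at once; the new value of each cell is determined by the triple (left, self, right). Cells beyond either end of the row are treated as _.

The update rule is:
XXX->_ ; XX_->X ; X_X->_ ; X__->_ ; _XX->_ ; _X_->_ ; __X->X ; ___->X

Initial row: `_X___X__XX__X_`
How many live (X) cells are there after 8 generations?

X__XX__X_X_X__
__X_X_X______X
XX______XXXXX_
_X_XXXXX____X_
X______X_XXX__
__XXXXX____X_X
XX____X_XXX___
_X_XXX____X_XX
count of X: 7

7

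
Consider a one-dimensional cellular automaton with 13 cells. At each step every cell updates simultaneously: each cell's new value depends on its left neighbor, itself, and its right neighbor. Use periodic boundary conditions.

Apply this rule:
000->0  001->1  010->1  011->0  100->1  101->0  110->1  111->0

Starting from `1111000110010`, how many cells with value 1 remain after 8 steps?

step 1: 0001101011110
step 2: 0010101000011
step 3: 1110101100101
step 4: 0010100111100
step 5: 0110111000110
step 6: 1010001101011
step 7: 1011010101000
step 8: 1001010101101
count of 1: 7

7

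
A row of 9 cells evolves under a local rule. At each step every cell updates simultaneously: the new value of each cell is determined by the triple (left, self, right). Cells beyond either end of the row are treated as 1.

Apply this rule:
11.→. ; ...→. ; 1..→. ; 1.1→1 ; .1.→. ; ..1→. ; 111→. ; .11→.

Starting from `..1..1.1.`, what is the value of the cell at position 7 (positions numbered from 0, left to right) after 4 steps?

.

......1.1
.......1.
........1
.........
position 7 holds .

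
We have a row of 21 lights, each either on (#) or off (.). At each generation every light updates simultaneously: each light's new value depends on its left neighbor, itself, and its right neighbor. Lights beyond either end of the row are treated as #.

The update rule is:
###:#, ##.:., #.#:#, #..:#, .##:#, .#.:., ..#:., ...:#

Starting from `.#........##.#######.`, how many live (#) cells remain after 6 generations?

#.#######.#.#######.#
.#######.#.#######.##
#######.#.#######.###
######.#.#######.####
#####.#.#######.#####
####.#.#######.######
count of #: 18

18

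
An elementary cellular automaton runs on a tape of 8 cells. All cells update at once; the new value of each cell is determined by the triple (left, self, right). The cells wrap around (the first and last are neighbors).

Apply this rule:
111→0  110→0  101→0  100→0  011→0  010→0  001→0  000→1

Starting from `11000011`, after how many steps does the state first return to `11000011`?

step 1: 00011000
step 2: 11000011

2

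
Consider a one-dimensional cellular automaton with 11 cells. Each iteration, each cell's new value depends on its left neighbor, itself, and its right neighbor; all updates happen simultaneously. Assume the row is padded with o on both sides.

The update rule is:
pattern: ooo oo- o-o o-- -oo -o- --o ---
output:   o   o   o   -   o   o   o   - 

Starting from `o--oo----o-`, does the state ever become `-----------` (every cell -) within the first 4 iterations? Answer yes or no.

o-ooo---ooo
ooooo--oooo
ooooo-ooooo
ooooooooooo
iteration 4 is ooooooooooo, still not uniform -

no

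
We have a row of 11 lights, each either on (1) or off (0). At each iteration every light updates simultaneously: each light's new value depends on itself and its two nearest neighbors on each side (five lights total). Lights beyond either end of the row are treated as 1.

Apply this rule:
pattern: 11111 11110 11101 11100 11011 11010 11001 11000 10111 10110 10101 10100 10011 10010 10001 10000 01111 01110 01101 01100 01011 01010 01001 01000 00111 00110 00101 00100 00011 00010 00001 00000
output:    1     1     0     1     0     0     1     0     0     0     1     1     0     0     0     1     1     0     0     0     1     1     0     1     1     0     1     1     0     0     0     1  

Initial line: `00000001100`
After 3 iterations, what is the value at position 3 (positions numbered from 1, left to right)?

01111000010
00111010011
10100010011
position 3 holds 1

1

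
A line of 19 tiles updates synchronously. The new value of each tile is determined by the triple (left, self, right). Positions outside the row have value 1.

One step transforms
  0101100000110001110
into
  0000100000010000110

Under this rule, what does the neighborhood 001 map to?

0

At position 9 the neighborhood is 001; the next row has 0 there.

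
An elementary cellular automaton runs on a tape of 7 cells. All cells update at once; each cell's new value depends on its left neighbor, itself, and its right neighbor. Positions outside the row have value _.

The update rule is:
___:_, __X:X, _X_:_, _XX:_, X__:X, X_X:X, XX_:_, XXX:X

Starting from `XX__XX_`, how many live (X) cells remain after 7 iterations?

4

__XX__X
_X__XX_
X_XX__X
_X__XX_  (repeats iteration 2; period 2)
iteration 7: X_XX__X
count of X: 4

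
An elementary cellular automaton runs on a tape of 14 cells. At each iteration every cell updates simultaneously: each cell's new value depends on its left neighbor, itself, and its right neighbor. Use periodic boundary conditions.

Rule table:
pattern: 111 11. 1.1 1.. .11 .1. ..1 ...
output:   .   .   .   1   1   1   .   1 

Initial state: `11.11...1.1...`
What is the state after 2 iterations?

11.1.1..1.1...

1..1.11.1.111.
11.1.1..1.1...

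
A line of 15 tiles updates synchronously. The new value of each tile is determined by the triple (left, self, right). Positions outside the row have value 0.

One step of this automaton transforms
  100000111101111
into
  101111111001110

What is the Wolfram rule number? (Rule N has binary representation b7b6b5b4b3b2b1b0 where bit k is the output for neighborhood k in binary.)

position 7: 111 → 1  (bit 7 = 1)
position 9: 110 → 0  (bit 6 = 0)
position 10: 101 → 0  (bit 5 = 0)
position 1: 100 → 0  (bit 4 = 0)
position 6: 011 → 1  (bit 3 = 1)
position 0: 010 → 1  (bit 2 = 1)
position 5: 001 → 1  (bit 1 = 1)
position 2: 000 → 1  (bit 0 = 1)
bits b7..b0 = 10001111 = 143

143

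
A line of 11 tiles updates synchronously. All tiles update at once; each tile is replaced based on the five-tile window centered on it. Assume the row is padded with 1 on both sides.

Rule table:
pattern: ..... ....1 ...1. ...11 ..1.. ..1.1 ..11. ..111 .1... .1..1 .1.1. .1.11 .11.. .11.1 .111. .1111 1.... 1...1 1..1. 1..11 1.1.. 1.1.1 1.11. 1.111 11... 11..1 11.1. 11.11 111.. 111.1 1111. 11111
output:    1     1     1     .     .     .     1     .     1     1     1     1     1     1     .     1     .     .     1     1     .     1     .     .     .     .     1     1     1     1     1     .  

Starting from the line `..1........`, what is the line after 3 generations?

.1.1.11111.
11111.1.111
...11111.1.

...11111.1.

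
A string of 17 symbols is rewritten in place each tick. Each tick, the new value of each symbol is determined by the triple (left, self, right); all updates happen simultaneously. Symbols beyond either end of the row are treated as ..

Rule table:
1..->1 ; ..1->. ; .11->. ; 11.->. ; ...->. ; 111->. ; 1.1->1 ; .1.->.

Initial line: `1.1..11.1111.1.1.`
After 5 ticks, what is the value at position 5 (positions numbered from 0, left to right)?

1

.1.1...1....1.1.1
..1.1...1....1.1.
...1.1...1....1.1
....1.1...1....1.
.....1.1...1....1
position 5 holds 1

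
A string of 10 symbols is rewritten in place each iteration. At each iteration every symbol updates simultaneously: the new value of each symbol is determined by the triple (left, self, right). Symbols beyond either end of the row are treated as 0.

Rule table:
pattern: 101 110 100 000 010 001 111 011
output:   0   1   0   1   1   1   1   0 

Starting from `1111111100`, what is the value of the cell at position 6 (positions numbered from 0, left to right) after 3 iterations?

iteration 1: 0111111101
iteration 2: 1011111101
iteration 3: 1001111101
position 6 holds 1

1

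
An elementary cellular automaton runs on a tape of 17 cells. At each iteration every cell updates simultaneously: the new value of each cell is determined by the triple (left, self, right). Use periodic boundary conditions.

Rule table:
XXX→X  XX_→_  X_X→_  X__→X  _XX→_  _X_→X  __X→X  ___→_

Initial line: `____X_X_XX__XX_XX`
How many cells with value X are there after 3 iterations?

X__XX_X___XX_____
XXX___XX_X__X___X
XX_X_X___XXXXX_X_
count of X: 10

10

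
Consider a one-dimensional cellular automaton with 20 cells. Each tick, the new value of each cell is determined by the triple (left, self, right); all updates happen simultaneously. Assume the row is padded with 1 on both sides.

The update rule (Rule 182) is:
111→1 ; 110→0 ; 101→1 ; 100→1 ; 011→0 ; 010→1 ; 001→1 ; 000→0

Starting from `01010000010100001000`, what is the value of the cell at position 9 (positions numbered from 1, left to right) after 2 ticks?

0

11111000111110011101
11110101011101101010
position 9 holds 0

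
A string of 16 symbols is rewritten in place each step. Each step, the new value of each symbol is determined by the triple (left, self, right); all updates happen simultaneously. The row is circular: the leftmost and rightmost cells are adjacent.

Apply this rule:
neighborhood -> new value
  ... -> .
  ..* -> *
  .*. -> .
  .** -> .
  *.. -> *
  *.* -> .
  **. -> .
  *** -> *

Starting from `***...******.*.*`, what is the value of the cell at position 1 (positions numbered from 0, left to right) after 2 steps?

.

**.*.*.****.....
........**.*...*
position 1 holds .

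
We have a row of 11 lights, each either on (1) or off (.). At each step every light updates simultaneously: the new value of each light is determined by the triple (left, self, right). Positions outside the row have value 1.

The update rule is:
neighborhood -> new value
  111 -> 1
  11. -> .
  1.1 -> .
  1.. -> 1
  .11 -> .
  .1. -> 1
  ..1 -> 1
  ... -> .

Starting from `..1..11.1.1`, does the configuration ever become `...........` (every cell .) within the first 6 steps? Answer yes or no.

step 1: 11111...1..
step 2: 1111.1.1111
step 3: 111..1..111
step 4: 11.11111.11
step 5: 1...111...1
step 6: .1.1.1.1.1.
step 6 is .1.1.1.1.1., still not uniform .

no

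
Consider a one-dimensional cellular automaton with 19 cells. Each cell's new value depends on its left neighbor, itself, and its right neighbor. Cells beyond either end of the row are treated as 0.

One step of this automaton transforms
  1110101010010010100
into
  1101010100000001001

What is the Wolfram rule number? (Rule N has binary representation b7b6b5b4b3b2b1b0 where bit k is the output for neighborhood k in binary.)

position 1: 111 → 1  (bit 7 = 1)
position 2: 110 → 0  (bit 6 = 0)
position 3: 101 → 1  (bit 5 = 1)
position 9: 100 → 0  (bit 4 = 0)
position 0: 011 → 1  (bit 3 = 1)
position 4: 010 → 0  (bit 2 = 0)
position 10: 001 → 0  (bit 1 = 0)
position 18: 000 → 1  (bit 0 = 1)
bits b7..b0 = 10101001 = 169

169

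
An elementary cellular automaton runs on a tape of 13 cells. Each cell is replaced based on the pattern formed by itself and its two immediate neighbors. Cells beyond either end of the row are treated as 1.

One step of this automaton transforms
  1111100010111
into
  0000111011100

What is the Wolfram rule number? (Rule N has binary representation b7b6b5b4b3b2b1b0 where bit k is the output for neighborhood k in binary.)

position 0: 111 → 0  (bit 7 = 0)
position 4: 110 → 1  (bit 6 = 1)
position 9: 101 → 1  (bit 5 = 1)
position 5: 100 → 1  (bit 4 = 1)
position 10: 011 → 1  (bit 3 = 1)
position 8: 010 → 1  (bit 2 = 1)
position 7: 001 → 0  (bit 1 = 0)
position 6: 000 → 1  (bit 0 = 1)
bits b7..b0 = 01111101 = 125

125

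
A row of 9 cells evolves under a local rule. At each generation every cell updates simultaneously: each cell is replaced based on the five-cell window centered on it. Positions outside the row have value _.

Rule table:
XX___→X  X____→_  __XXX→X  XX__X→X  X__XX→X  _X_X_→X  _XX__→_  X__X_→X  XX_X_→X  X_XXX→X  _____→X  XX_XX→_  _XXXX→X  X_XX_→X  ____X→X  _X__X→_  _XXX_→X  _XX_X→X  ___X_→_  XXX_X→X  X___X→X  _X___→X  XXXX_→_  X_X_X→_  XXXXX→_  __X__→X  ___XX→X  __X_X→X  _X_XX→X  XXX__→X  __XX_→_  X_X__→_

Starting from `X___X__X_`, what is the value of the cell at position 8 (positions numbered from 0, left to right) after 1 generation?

generation 1: XXX_X_XXX
position 8 holds X

X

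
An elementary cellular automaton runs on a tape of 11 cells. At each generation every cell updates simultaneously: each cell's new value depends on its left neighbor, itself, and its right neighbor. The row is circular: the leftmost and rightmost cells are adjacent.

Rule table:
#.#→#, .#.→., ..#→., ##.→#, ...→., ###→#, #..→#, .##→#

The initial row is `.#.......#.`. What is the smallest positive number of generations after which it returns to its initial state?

11

..#.......#
#..#.......
.#..#......
..#..#.....
...#..#....
....#..#...
.....#..#..
......#..#.
.......#..#
#.......#..
.#.......#.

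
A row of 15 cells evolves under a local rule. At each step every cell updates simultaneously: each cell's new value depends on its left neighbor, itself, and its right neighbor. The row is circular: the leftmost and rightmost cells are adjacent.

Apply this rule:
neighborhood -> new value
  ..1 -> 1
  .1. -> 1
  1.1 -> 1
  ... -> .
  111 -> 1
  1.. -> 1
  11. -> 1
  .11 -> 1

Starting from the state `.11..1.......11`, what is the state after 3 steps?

111111111.11111

step 1: 1111111.....111
step 2: 11111111...1111
step 3: 111111111.11111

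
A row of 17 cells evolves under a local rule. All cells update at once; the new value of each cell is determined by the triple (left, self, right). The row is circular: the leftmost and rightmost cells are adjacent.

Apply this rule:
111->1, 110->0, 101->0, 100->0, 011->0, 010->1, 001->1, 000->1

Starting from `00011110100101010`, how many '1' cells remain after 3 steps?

11

11101100101101010
01000001100001010
11011110001111010
count of 1: 11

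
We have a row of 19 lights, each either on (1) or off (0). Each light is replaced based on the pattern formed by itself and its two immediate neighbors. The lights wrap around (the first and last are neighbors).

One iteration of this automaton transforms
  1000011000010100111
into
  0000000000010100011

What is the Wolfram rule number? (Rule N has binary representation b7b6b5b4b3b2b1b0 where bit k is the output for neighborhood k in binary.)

132

position 17: 111 → 1  (bit 7 = 1)
position 0: 110 → 0  (bit 6 = 0)
position 12: 101 → 0  (bit 5 = 0)
position 1: 100 → 0  (bit 4 = 0)
position 5: 011 → 0  (bit 3 = 0)
position 11: 010 → 1  (bit 2 = 1)
position 4: 001 → 0  (bit 1 = 0)
position 2: 000 → 0  (bit 0 = 0)
bits b7..b0 = 10000100 = 132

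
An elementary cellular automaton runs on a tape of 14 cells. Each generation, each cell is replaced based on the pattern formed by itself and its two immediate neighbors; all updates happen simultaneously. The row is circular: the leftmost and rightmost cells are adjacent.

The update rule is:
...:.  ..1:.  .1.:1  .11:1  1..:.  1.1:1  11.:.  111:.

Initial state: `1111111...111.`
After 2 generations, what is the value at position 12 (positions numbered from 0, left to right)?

1.........1..1
..........1..1
position 12 holds .

.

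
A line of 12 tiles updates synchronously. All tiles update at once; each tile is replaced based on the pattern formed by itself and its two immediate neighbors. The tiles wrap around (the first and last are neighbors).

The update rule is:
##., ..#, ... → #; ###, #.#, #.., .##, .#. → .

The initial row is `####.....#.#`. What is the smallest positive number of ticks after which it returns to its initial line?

24

...#.####...
###.....#.##
..#.####....
##.....#.###
.#.####.....
#.....#.####
#.####......
.....#.#####
.####......#
....#.#####.
####......#.
...#.#####..
###......#.#
..#.#####...
##......#.##
.#.#####....
#......#.###
#.#####.....
......#.####
.#####.....#
.....#.####.
#####.....#.
....#.####..
####.....#.#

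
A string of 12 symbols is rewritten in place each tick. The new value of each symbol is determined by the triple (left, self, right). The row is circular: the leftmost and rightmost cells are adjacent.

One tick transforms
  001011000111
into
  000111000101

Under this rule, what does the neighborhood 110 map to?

At position 5 the neighborhood is 110; the next row has 1 there.

1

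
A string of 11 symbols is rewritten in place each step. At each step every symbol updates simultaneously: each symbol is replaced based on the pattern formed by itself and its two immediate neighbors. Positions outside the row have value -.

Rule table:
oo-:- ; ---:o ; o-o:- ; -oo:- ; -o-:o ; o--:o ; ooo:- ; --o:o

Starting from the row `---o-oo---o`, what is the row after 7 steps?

oooo---oooo
----ooo----
oooo---oooo  (repeats step 1; period 2)
step 7: oooo---oooo

oooo---oooo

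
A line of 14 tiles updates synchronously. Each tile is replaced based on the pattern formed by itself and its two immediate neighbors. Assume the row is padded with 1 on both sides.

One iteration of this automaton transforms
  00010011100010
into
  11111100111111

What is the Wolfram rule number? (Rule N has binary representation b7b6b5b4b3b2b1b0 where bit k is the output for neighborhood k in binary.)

position 7: 111 → 0  (bit 7 = 0)
position 8: 110 → 1  (bit 6 = 1)
position 13: 101 → 1  (bit 5 = 1)
position 0: 100 → 1  (bit 4 = 1)
position 6: 011 → 0  (bit 3 = 0)
position 3: 010 → 1  (bit 2 = 1)
position 2: 001 → 1  (bit 1 = 1)
position 1: 000 → 1  (bit 0 = 1)
bits b7..b0 = 01110111 = 119

119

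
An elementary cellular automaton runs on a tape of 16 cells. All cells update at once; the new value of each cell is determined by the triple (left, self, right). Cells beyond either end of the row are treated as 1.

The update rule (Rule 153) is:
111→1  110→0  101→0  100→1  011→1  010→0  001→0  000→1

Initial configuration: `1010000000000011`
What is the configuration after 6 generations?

1101111100110011

generation 1: 0001111111111011
generation 2: 1101111111110011
generation 3: 1001111111101011
generation 4: 0101111111000011
generation 5: 0001111110111011
generation 6: 1101111100110011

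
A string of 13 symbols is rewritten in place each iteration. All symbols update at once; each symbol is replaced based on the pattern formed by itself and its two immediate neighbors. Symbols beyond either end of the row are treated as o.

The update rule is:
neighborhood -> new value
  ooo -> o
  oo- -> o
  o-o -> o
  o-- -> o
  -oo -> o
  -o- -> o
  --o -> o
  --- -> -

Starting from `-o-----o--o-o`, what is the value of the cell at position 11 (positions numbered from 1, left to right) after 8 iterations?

o

ooo---ooooooo
oooo-oooooooo
ooooooooooooo
ooooooooooooo  (fixed point — unchanged through iteration 8)
position 11 holds o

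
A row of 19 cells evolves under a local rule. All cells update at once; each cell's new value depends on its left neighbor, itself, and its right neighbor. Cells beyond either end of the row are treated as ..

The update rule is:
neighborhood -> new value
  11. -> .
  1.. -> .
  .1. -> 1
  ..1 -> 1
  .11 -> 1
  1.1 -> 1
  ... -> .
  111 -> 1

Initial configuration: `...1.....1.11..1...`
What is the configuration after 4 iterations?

1....1111..11......

..11....1111..11...
.11....1111..11....
11....1111..11.....
1....1111..11......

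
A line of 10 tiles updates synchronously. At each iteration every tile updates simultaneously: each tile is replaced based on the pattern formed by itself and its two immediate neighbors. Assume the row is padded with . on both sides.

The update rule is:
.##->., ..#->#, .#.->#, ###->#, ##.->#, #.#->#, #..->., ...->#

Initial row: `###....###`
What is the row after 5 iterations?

#.##.##.##

.##.###.##
#.##.###.#
##.##.####
.##.##.###
#.##.##.##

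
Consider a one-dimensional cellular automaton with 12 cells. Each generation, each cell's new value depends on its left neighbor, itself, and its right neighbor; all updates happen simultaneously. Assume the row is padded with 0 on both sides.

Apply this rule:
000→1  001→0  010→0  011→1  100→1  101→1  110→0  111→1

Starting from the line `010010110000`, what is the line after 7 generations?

001011010101

001001101111
100101011110
010010111101
001001111010
100101110101
010011101010
001011010101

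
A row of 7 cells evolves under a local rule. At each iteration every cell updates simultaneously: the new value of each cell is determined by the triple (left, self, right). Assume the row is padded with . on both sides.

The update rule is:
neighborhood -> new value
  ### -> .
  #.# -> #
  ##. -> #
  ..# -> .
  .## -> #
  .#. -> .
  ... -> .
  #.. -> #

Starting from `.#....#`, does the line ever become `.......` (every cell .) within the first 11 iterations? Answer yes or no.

yes

..#....
...#...
....#..
.....#.
......#
.......
all cells are . at iteration 6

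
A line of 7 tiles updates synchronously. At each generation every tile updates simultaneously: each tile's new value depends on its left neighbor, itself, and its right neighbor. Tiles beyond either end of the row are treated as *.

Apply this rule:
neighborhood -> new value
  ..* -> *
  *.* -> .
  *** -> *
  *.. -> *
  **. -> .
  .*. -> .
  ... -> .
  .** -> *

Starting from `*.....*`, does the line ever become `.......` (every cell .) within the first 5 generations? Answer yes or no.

no

generation 1: .*...**
generation 2: ..*.***
generation 3: **..***
generation 4: *.*****
generation 5: ..*****
generation 5 is ..*****, still not uniform .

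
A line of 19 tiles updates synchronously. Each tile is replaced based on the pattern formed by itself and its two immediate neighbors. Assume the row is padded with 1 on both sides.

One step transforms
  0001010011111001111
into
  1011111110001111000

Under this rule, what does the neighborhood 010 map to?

At position 3 the neighborhood is 010; the next row has 1 there.

1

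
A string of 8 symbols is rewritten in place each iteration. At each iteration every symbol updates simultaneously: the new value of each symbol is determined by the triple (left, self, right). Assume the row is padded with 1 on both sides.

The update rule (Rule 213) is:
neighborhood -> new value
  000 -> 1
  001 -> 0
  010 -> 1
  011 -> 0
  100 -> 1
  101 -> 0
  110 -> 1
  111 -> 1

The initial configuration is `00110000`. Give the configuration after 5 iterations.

iteration 1: 10011110
iteration 2: 11001110
iteration 3: 11100110
iteration 4: 11110010
iteration 5: 11111010

11111010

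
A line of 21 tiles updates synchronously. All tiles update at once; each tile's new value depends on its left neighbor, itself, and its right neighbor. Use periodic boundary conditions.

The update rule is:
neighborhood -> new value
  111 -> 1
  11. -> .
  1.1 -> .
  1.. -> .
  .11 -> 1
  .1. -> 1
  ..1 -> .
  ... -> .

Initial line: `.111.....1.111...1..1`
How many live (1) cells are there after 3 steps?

.11......1.11....1..1
.1.......1.1.....1..1
.1.......1.1.....1..1
count of 1: 5

5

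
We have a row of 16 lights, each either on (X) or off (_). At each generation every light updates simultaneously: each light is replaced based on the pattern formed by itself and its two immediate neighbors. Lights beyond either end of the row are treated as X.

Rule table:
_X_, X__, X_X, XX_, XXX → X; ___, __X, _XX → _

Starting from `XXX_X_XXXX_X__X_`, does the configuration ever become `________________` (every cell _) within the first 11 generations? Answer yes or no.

XXXXXX_XXXXXX_XX
XXXXXXX_XXXXXX_X
XXXXXXXX_XXXXXX_
XXXXXXXXX_XXXXXX
XXXXXXXXXX_XXXXX
XXXXXXXXXXX_XXXX
XXXXXXXXXXXX_XXX
XXXXXXXXXXXXX_XX
XXXXXXXXXXXXXX_X
XXXXXXXXXXXXXXX_
XXXXXXXXXXXXXXXX
generation 11 is XXXXXXXXXXXXXXXX, still not uniform _

no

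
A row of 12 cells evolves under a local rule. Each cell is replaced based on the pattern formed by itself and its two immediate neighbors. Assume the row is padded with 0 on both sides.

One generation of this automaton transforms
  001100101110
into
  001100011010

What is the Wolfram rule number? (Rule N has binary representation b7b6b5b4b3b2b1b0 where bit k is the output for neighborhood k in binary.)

position 9: 111 → 0  (bit 7 = 0)
position 3: 110 → 1  (bit 6 = 1)
position 7: 101 → 1  (bit 5 = 1)
position 4: 100 → 0  (bit 4 = 0)
position 2: 011 → 1  (bit 3 = 1)
position 6: 010 → 0  (bit 2 = 0)
position 1: 001 → 0  (bit 1 = 0)
position 0: 000 → 0  (bit 0 = 0)
bits b7..b0 = 01101000 = 104

104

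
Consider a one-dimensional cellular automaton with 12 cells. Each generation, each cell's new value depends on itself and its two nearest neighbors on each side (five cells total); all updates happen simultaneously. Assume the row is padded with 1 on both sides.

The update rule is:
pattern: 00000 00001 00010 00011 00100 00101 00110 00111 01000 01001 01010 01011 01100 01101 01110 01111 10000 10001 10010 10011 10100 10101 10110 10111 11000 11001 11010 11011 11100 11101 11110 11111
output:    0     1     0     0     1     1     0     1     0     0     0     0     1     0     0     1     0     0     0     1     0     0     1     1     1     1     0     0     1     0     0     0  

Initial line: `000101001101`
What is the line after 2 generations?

generation 1: 100100010001
generation 2: 110100010001

110100010001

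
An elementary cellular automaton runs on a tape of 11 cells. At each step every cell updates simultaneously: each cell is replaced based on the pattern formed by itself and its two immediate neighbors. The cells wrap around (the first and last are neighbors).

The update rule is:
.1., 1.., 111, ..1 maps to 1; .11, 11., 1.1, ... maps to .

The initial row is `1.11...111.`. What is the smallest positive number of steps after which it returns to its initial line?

1...1.1.1..
11.11.1.111
1.....1..11
.1...1111.1
.11.1.11..1
....1...111
1..111.1.1.
111.1..1.1.
.1..1111.1.
1111.11..11
111....11.1
11.1..1....
...11111..1
1.1.111.111
..1..1...11
1111111.1..
.11111..111
..111.11.1.
.1.1.....11
.1.11...1..
11...1.111.
..1.11..1..
.11...1111.
1..1.1.11.1
.111.1.....
1.1..11....
1.111..1..1
...1.11111.
..11..111.1
11..11.1..1
1.11...111.

31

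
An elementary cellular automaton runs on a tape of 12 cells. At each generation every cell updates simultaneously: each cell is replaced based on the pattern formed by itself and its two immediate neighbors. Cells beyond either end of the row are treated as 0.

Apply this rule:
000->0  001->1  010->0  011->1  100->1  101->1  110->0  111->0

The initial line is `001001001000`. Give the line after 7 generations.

110101010101

010110110100
101101101010
011011010101
110110101010
101101010101
011010101010
110101010101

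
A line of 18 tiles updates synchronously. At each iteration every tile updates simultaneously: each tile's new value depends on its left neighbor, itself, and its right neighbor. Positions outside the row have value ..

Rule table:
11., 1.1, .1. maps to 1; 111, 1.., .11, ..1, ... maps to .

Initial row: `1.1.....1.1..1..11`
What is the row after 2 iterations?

111.....111..1...1
..1.......1..1...1

..1.......1..1...1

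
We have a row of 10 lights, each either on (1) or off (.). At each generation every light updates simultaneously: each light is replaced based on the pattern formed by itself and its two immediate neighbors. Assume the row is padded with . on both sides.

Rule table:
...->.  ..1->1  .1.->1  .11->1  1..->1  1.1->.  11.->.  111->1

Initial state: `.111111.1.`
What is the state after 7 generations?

1.11.111.1

generation 1: 111111..11
generation 2: 11111.111.
generation 3: 1111..11.1
generation 4: 111.111..1
generation 5: 11..11.111
generation 6: 1.111..11.
generation 7: 1.11.111.1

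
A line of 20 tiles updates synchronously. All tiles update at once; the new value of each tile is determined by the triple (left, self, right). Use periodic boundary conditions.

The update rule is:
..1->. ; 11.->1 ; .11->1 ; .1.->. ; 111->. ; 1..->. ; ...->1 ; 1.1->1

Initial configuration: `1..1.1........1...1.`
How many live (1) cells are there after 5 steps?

step 1: ....1..111111...1..1
step 2: .11....1....1.1.....
step 3: .11.11...11..1..1111
step 4: 111111.1.11.....1..1
step 5: .....11.111.111....1
count of 1: 9

9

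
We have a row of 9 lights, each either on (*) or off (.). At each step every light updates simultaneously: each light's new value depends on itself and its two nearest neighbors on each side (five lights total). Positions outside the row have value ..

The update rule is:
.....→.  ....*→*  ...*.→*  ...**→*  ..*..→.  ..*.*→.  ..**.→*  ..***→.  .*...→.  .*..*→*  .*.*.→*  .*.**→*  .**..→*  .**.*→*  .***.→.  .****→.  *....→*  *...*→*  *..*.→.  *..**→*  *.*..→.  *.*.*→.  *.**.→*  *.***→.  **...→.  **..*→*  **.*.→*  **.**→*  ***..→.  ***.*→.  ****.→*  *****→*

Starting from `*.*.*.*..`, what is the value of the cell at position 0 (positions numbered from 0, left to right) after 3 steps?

.

step 1: .*.*.*..*
step 2: *.*.*.*..  (repeats step 0; period 2)
step 3: .*.*.*..*
position 0 holds .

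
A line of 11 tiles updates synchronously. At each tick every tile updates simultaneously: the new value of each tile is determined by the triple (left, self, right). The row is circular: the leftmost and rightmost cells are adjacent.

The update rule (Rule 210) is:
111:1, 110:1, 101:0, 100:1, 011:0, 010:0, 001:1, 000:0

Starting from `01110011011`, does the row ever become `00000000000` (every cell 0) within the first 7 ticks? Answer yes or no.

no

00111101001
11011100110
01001111010
10110111001
10010011110
01101101110
10100100111
tick 7 is 10100100111, still not uniform 0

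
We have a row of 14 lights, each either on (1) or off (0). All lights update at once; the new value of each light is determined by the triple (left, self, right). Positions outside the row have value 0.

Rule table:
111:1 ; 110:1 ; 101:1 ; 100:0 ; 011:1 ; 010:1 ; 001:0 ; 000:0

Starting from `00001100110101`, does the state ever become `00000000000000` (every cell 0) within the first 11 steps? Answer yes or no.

no

00001100111111
00001100111111  (fixed point — unchanged through step 11)
step 11 is 00001100111111, still not uniform 0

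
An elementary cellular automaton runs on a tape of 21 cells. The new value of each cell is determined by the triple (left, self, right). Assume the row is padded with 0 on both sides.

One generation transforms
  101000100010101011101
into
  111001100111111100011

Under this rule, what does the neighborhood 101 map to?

At position 1 the neighborhood is 101; the next row has 1 there.

1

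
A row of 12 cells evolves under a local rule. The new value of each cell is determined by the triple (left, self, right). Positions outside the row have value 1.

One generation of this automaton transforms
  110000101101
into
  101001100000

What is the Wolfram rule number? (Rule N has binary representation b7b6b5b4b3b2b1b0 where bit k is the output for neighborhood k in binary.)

position 0: 111 → 1  (bit 7 = 1)
position 1: 110 → 0  (bit 6 = 0)
position 7: 101 → 0  (bit 5 = 0)
position 2: 100 → 1  (bit 4 = 1)
position 8: 011 → 0  (bit 3 = 0)
position 6: 010 → 1  (bit 2 = 1)
position 5: 001 → 1  (bit 1 = 1)
position 3: 000 → 0  (bit 0 = 0)
bits b7..b0 = 10010110 = 150

150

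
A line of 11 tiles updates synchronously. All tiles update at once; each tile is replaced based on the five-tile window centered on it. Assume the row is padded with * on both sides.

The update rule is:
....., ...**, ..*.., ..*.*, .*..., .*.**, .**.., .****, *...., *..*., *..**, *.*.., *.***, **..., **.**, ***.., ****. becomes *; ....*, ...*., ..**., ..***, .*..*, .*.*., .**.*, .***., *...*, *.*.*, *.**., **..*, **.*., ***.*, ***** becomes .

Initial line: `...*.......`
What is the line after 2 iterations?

*.*.*..*.**

*..******.*
*.*.*..*.**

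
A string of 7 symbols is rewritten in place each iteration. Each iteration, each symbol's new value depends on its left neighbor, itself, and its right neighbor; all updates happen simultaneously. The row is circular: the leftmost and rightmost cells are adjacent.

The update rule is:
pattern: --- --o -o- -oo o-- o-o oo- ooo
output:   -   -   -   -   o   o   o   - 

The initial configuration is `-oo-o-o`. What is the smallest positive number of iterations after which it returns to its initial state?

7

iteration 1: o-oo-o-
iteration 2: -o-oo-o
iteration 3: o-o-oo-
iteration 4: -o-o-oo
iteration 5: o-o-o-o
iteration 6: oo-o-o-
iteration 7: -oo-o-o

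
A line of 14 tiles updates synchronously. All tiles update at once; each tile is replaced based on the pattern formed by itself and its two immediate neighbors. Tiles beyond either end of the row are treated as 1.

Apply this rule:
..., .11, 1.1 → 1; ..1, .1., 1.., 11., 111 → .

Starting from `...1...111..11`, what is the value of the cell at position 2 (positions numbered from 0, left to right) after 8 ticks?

1

tick 1: .1...1.1....1.
tick 2: 1..1..1..11..1
tick 3: .........1...1
tick 4: .1111111...1.1
tick 5: 11.......1..11
tick 6: ...11111....1.
tick 7: .1.1.....11..1
tick 8: 1.1..111.1...1
position 2 holds 1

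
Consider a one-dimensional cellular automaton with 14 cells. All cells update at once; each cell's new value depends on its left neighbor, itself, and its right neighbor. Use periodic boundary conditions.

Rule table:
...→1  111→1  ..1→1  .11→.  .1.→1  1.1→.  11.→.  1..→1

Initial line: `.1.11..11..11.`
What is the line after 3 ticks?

1..1.11..11...

11...11..11..1
1.111..11..11.
1..1.11..11...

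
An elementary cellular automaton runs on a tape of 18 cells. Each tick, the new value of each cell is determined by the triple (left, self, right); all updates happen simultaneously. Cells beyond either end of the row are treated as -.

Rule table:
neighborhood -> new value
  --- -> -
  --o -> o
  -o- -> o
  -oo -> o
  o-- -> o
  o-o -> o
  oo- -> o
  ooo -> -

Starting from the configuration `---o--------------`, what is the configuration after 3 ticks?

--ooo-------------
-oo-oo------------
ooooooo-----------

ooooooo-----------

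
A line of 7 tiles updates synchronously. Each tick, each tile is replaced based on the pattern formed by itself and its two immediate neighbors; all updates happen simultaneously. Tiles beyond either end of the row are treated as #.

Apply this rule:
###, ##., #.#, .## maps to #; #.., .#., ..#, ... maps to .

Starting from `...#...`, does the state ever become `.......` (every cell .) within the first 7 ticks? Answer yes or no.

yes

.......
all cells are . at tick 1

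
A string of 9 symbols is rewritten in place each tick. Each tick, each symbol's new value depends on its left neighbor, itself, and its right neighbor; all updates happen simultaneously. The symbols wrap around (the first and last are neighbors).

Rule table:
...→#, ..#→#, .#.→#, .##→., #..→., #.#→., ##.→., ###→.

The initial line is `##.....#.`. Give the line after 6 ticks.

...#####.
###......
....#####
.###.....
#....####
..###....

..###....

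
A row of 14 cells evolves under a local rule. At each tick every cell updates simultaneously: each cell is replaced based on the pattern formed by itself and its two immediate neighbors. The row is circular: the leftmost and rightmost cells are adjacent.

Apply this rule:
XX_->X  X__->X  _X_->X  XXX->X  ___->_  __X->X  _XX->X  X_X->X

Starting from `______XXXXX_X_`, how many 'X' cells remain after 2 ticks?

11

tick 1: _____XXXXXXXXX
tick 2: X___XXXXXXXXXX
count of X: 11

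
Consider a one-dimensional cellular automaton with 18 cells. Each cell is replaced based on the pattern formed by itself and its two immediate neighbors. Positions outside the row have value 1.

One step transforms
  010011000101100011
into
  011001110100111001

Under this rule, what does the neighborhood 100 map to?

1

At position 2 the neighborhood is 100; the next row has 1 there.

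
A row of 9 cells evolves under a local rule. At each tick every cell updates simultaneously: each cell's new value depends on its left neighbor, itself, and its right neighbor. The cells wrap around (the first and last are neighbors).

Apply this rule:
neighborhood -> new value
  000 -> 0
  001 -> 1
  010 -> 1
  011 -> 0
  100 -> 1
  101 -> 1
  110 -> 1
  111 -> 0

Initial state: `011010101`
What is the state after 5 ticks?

110110100

101111111
110000000
011000001
101100011
110110100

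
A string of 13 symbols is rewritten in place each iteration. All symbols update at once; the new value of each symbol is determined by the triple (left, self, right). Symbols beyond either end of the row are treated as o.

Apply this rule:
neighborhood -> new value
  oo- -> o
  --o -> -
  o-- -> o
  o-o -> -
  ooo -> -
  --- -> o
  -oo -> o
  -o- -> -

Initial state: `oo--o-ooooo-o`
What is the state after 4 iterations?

iteration 1: -oo---o---o-o
iteration 2: -oooo--oo---o
iteration 3: -o--oo-oooo-o
iteration 4: --o-oo-o--o-o

--o-oo-o--o-o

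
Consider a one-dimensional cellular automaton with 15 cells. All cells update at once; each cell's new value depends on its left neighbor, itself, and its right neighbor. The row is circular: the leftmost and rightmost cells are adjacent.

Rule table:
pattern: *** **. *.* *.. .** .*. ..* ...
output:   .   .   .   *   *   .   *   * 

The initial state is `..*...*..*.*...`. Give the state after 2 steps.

step 1: **.***.**...***
step 2: ...*...*.****..

...*...*.****..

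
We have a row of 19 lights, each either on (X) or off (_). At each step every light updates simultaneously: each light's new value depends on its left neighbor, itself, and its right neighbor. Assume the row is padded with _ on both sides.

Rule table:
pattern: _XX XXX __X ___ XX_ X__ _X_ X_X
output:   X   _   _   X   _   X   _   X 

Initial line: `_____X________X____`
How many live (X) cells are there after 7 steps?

9

XXXX__XXXXXXX__XXXX
X___X_X______X_X___
_XX__X_XXXXX__X_XXX
_X_X__XX____X__XX__
__X_X_X_XXX__X_X_XX
X__X_X_XX__X__X_XX_
_X__X_XX_X__X__XX_X
count of X: 9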